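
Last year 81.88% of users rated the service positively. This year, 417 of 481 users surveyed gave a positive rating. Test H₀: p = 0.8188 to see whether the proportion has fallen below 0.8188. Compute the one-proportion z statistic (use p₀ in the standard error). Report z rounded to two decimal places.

z = 2.74

p̂ = 417/481 ≈ 0.86694.
Standard error under H₀: √(0.8188×0.1812/481) = 0.01756.
z = (0.86694 − 0.8188)/0.01756 = 0.04814/0.01756 = 2.74.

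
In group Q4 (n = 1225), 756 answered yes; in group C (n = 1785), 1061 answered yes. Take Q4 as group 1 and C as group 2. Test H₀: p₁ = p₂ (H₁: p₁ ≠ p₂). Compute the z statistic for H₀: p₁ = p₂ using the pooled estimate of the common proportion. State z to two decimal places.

z = 1.25

p̂₁ = 756/1225 = 0.6171, p̂₂ = 1061/1785 = 0.5944.
Pooled p̂ = (756+1061)/(1225+1785) = 1817/3010 = 0.6037.
SE = √(p̂(1−p̂)(1/n₁+1/n₂)) = √(0.6037·0.3963·0.00137655) = √(0.000329348) = 0.0181.
z = (0.6171 − 0.5944)/0.0181 = 0.0227/0.0181 = 1.25.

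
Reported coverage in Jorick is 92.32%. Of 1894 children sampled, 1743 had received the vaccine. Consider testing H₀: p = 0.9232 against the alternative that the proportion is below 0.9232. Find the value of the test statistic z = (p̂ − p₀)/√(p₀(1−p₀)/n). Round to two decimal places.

p̂ = 1743/1894 = 0.9203.
SE = √(p₀(1−p₀)/n) = √(0.070902/1894) = 0.0061.
z = (0.9203 − 0.9232)/0.0061 = -0.0029/0.0061 = -0.48.

z = -0.48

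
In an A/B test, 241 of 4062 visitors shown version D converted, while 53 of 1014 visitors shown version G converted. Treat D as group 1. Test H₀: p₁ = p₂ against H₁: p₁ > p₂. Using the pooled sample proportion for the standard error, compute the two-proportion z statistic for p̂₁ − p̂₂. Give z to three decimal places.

p̂₁ = 241/4062 ≈ 0.05933, p̂₂ = 53/1014 ≈ 0.05227.
Pooled p̂ = (241+53)/(4062+1014) = 294/5076 = 0.05792.
SE = √(p̂(1−p̂)(1/n₁+1/n₂)) = √(0.05792·0.94208·0.00123238) = √(6.72446e-05) = 0.00820.
z = (0.05933 − 0.05227)/0.00820 = 0.00706/0.00820 = 0.861.

z = 0.861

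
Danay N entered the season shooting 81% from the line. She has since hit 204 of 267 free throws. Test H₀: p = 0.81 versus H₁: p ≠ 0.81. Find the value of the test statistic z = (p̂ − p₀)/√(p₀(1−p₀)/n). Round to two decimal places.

z = -1.91

p̂ = 204/267 ≈ 0.76404.
Under H₀, SE = √(0.81·0.19/267) = √(0.000576404) = 0.02401.
z = (0.76404 − 0.81)/0.02401 = -0.04596/0.02401 = -1.91.
Two-sided p-value ≈ 2·Φ(−1.914) = 0.0556.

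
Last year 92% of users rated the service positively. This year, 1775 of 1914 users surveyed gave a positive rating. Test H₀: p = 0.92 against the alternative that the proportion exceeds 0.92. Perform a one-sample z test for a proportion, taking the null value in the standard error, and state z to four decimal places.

z = 1.1897

p̂ = 1775/1914 ≈ 0.9273772.
Under H₀, SE = √(0.92·0.08/1914) = √(3.84535e-05) = 0.0062011.
z = (0.9273772 − 0.92)/0.0062011 = 0.0073772/0.0062011 = 1.1897.
p-value = P(Z > 1.190) ≈ 0.1171.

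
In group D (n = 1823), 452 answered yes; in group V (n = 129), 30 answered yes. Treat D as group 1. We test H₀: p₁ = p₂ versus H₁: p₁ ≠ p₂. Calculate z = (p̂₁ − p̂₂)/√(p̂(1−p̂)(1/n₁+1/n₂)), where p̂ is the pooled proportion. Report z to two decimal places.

p̂₁ = 452/1823 ≈ 0.2479, p̂₂ = 30/129 ≈ 0.2326.
Pooled p̂ = (452+30)/(1823+129) = 482/1952 = 0.2469.
SE = √(0.185954 × 0.00830048) = 0.0393.
z = (0.2479 − 0.2326)/0.0393 = 0.0153/0.0393 = 0.39.
p-value = 2·P(Z > 0.392) ≈ 0.6954.

z = 0.39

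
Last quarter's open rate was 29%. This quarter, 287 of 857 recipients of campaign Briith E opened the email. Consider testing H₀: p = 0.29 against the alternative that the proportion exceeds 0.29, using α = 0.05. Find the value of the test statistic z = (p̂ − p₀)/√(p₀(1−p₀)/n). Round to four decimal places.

z = 2.8960

p̂ = 287/857 ≈ 0.3348891.
SE = √(p₀(1−p₀)/n) = √(0.2059/857) = 0.0155002.
z = (0.3348891 − 0.29)/0.0155002 = 0.0448891/0.0155002 = 2.8960.
p-value = P(Z > 2.896) ≈ 0.0019. With α = 0.05, reject H₀.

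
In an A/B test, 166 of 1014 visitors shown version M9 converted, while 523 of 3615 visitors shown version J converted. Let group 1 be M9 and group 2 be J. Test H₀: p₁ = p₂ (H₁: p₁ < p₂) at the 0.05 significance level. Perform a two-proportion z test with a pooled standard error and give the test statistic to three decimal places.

p̂₁ = 166/1014 ≈ 0.16371, p̂₂ = 523/3615 ≈ 0.14467.
Pooled p̂ = (166+523)/(1014+3615) = 689/4629 = 0.14884.
SE = √(p̂(1−p̂)(1/n₁+1/n₂)) = √(0.14884·0.85116·0.00126282) = √(0.000159986) = 0.01265.
z = (0.16371 − 0.14467)/0.01265 = 0.01904/0.01265 = 1.505.
p-value = P(Z < 1.505) ≈ 0.9338; since p > α = 0.05, fail to reject H₀.

z = 1.505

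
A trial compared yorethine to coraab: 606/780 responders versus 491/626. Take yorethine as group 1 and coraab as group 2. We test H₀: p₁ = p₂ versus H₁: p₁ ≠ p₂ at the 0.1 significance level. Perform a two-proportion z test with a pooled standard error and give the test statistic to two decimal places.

z = -0.33

p̂₁ = 606/780 = 0.7769, p̂₂ = 491/626 = 0.7843.
Pooled p̂ = (606+491)/(780+626) = 1097/1406 = 0.7802.
SE = √(p̂(1−p̂)(1/n₁+1/n₂)) = √(0.7802·0.2198·0.0028795) = √(0.000493754) = 0.0222.
z = (0.7769 − 0.7843)/0.0222 = -0.0074/0.0222 = -0.33.
p-value = 2·P(Z > 0.334) ≈ 0.7384. With α = 0.1, fail to reject H₀.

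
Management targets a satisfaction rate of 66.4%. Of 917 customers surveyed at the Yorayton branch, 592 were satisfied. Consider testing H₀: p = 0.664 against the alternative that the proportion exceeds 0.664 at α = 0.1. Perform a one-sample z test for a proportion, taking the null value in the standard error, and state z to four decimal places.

z = -1.1807

p̂ = 592/917 = 0.645583.
Under H₀, SE = √(0.664·0.336/917) = √(0.000243298) = 0.015598.
z = (0.645583 − 0.664)/0.015598 = -0.018417/0.015598 = -1.1807.
p-value = P(Z > -1.181) ≈ 0.8811; since p > α = 0.1, fail to reject H₀.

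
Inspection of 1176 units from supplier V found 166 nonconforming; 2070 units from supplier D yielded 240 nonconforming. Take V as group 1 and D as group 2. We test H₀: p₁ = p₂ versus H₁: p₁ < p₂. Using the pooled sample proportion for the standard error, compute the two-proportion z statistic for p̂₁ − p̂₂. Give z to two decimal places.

z = 2.09

p̂₁ = 166/1176 ≈ 0.1412, p̂₂ = 240/2070 ≈ 0.1159.
Pooled p̂ = (166+240)/(1176+2070) = 406/3246 = 0.1251.
SE = √(p̂(1−p̂)(1/n₁+1/n₂)) = √(0.1251·0.8749·0.00133343) = √(0.000145921) = 0.0121.
z = (0.1412 − 0.1159)/0.0121 = 0.0253/0.0121 = 2.09.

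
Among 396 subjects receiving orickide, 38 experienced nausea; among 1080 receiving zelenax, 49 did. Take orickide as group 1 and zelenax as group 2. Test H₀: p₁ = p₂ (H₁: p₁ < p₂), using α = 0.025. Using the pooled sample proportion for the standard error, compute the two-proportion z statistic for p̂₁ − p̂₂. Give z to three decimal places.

z = 3.656

p̂₁ = 38/396 ≈ 0.095960, p̂₂ = 49/1080 ≈ 0.045370.
Pooled p̂ = (38+49)/(396+1080) = 87/1476 = 0.058943.
SE = √(0.0554688 × 0.00345118) = 0.013836.
z = (0.095960 − 0.045370)/0.013836 = 0.050590/0.013836 = 3.656.
p-value = P(Z < 3.656) ≈ 0.9999. With α = 0.025, fail to reject H₀.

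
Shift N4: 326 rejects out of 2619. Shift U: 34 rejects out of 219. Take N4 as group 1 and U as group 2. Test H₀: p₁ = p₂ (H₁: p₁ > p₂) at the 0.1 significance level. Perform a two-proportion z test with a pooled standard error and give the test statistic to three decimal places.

p̂₁ = 326/2619 = 0.12447, p̂₂ = 34/219 = 0.15525.
Pooled p̂ = (326+34)/(2619+219) = 360/2838 = 0.12685.
SE = √(0.110759 × 0.00494804) = 0.02341.
z = (0.12447 − 0.15525)/0.02341 = -0.03078/0.02341 = -1.315.
p-value = P(Z > -1.315) ≈ 0.9057. With α = 0.1, fail to reject H₀.

z = -1.315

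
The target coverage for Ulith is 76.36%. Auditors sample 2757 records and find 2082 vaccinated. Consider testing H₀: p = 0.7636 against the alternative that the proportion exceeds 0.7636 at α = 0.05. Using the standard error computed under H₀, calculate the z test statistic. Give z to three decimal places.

z = -1.042

p̂ = 2082/2757 ≈ 0.75517.
SE = √(p₀(1−p₀)/n) = √(0.18052/2757) = 0.00809.
z = (0.75517 − 0.7636)/0.00809 = -0.00843/0.00809 = -1.042.
p-value = P(Z > -1.042) ≈ 0.8513, so at α = 0.05 we fail to reject H₀.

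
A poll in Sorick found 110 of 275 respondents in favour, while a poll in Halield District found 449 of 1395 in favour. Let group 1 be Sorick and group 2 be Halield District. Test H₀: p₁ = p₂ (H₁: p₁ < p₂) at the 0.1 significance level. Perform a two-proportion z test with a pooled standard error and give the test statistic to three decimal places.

p̂₁ = 110/275 = 0.400000, p̂₂ = 449/1395 = 0.321864.
Pooled p̂ = (110+449)/(275+1395) = 559/1670 = 0.334731.
SE = √(p̂(1−p̂)(1/n₁+1/n₂)) = √(0.334731·0.665269·0.00435321) = √(0.000969399) = 0.031135.
z = (0.400000 − 0.321864)/0.031135 = 0.078136/0.031135 = 2.510.
p-value = P(Z < 2.510) ≈ 0.9940, so at α = 0.1 we fail to reject H₀.

z = 2.510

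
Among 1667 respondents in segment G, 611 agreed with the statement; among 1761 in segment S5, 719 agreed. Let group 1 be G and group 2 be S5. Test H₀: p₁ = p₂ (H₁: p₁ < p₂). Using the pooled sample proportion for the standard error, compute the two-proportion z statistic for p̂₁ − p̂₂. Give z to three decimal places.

p̂₁ = 611/1667 = 0.36653, p̂₂ = 719/1761 = 0.40829.
Pooled p̂ = (611+719)/(1667+1761) = 1330/3428 = 0.38798.
SE = √(0.237452 × 0.00116774) = 0.01665.
z = (0.36653 − 0.40829)/0.01665 = -0.04176/0.01665 = -2.508.

z = -2.508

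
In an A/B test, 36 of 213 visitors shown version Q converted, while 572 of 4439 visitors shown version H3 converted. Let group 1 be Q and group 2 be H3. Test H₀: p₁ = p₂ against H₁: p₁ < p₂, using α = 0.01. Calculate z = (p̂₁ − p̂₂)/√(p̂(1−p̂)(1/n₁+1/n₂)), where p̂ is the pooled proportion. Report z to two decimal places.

p̂₁ = 36/213 ≈ 0.1690, p̂₂ = 572/4439 ≈ 0.1289.
Pooled p̂ = (36+572)/(213+4439) = 608/4652 = 0.1307.
SE = √(0.113615 × 0.00492011) = 0.0236.
z = (0.1690 − 0.1289)/0.0236 = 0.0401/0.0236 = 1.70.
p-value = P(Z < 1.698) ≈ 0.9553, so at α = 0.01 we fail to reject H₀.

z = 1.70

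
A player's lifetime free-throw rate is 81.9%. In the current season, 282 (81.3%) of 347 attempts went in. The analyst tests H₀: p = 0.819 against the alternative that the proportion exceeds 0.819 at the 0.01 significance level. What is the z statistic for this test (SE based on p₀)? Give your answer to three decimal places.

z = -0.306

p̂ = 282/347 ≈ 0.81268.
Standard error under H₀: √(0.819×0.181/347) = 0.02067.
z = (0.81268 − 0.819)/0.02067 = -0.00632/0.02067 = -0.306.
p-value = P(Z > -0.306) ≈ 0.6201; since p > α = 0.01, fail to reject H₀.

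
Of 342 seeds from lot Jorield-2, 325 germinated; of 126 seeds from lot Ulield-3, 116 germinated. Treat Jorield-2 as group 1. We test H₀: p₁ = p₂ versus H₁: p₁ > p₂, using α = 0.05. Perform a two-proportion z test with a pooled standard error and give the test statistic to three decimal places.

p̂₁ = 325/342 = 0.95029, p̂₂ = 116/126 = 0.92063.
Pooled p̂ = (325+116)/(342+126) = 441/468 = 0.94231.
SE = √(p̂(1−p̂)(1/n₁+1/n₂)) = √(0.94231·0.05769·0.0108605) = √(0.000590418) = 0.02430.
z = (0.95029 − 0.92063)/0.02430 = 0.02966/0.02430 = 1.221.
p-value = P(Z > 1.221) ≈ 0.1111. With α = 0.05, fail to reject H₀.

z = 1.221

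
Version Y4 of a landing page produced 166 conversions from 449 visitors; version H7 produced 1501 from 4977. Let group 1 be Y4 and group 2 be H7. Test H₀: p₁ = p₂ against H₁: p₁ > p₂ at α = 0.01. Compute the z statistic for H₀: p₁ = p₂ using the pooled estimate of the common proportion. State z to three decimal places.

p̂₁ = 166/449 = 0.36971, p̂₂ = 1501/4977 = 0.30159.
Pooled p̂ = (166+1501)/(449+4977) = 1667/5426 = 0.30722.
SE = √(p̂(1−p̂)(1/n₁+1/n₂)) = √(0.30722·0.69278·0.0024281) = √(0.00051679) = 0.02273.
z = (0.36971 − 0.30159)/0.02273 = 0.06812/0.02273 = 2.997.
p-value = P(Z > 2.997) ≈ 0.0014; since p < α = 0.01, reject H₀.

z = 2.997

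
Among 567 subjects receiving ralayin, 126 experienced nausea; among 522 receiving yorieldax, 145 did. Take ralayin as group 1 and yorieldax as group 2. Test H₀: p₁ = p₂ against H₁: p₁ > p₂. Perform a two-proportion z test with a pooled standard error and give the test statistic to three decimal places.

z = -2.118

p̂₁ = 126/567 = 0.22222, p̂₂ = 145/522 = 0.27778.
Pooled p̂ = (126+145)/(567+522) = 271/1089 = 0.24885.
SE = √(p̂(1−p̂)(1/n₁+1/n₂)) = √(0.24885·0.75115·0.00367938) = √(0.000687767) = 0.02623.
z = (0.22222 − 0.27778)/0.02623 = -0.05556/0.02623 = -2.118.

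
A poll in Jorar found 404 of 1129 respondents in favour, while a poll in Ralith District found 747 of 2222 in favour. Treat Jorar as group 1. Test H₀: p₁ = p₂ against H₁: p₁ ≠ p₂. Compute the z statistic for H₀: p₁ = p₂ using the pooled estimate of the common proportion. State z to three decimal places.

p̂₁ = 404/1129 = 0.35784, p̂₂ = 747/2222 = 0.33618.
Pooled p̂ = (404+747)/(1129+2222) = 1151/3351 = 0.34348.
SE = √(p̂(1−p̂)(1/n₁+1/n₂)) = √(0.34348·0.65652·0.00133578) = √(0.000301221) = 0.01736.
z = (0.35784 − 0.33618)/0.01736 = 0.02166/0.01736 = 1.248.
p-value = 2·P(Z > 1.248) ≈ 0.2121.

z = 1.248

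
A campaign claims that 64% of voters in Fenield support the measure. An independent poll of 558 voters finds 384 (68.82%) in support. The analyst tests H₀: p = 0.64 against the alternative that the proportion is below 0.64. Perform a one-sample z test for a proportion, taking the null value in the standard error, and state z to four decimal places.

z = 2.3707

p̂ = 384/558 = 0.688172.
Standard error under H₀: √(0.64×0.36/558) = 0.020320.
z = (0.688172 − 0.64)/0.020320 = 0.048172/0.020320 = 2.3707.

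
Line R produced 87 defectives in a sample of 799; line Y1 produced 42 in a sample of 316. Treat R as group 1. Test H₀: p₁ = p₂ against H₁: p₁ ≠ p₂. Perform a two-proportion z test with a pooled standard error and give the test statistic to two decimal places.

z = -1.13

p̂₁ = 87/799 = 0.1089, p̂₂ = 42/316 = 0.1329.
Pooled p̂ = (87+42)/(799+316) = 129/1115 = 0.1157.
SE = √(p̂(1−p̂)(1/n₁+1/n₂)) = √(0.1157·0.8843·0.00441612) = √(0.000451812) = 0.0213.
z = (0.1089 − 0.1329)/0.0213 = -0.0240/0.0213 = -1.13.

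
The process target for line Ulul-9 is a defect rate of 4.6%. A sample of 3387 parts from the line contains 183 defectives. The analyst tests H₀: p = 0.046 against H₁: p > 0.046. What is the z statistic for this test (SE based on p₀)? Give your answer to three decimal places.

z = 2.231

p̂ = 183/3387 = 0.05403.
SE = √(p₀(1−p₀)/n) = √(0.043884/3387) = 0.00360.
z = (0.05403 − 0.046)/0.00360 = 0.00803/0.00360 = 2.231.
p-value = P(Z > 2.231) ≈ 0.0128.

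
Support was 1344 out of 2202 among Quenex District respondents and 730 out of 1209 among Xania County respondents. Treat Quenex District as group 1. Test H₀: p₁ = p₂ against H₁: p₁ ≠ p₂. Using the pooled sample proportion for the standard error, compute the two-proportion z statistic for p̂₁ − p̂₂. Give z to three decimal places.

p̂₁ = 1344/2202 = 0.61035, p̂₂ = 730/1209 = 0.60380.
Pooled p̂ = (1344+730)/(2202+1209) = 2074/3411 = 0.60803.
SE = √(p̂(1−p̂)(1/n₁+1/n₂)) = √(0.60803·0.39197·0.00128126) = √(0.000305362) = 0.01747.
z = (0.61035 − 0.60380)/0.01747 = 0.00655/0.01747 = 0.375.

z = 0.375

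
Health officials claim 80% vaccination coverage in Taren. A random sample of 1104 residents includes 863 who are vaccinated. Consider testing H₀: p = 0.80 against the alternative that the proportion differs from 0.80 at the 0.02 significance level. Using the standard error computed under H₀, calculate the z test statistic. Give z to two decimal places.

z = -1.52

p̂ = 863/1104 = 0.7817.
Under H₀, SE = √(0.8·0.2/1104) = √(0.000144928) = 0.0120.
z = (0.7817 − 0.8)/0.0120 = -0.0183/0.0120 = -1.52.
Two-sided p-value ≈ 2·Φ(−1.520) = 0.1285, so at α = 0.02 we fail to reject H₀.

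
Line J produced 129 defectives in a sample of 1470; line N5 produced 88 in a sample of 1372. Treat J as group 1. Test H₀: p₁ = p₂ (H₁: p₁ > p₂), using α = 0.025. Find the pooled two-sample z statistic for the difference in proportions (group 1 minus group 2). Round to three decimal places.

p̂₁ = 129/1470 = 0.08776, p̂₂ = 88/1372 = 0.06414.
Pooled p̂ = (129+88)/(1470+1372) = 217/2842 = 0.07635.
SE = √(p̂(1−p̂)(1/n₁+1/n₂)) = √(0.07635·0.92365·0.00140914) = √(9.93787e-05) = 0.00997.
z = (0.08776 − 0.06414)/0.00997 = 0.02362/0.00997 = 2.369.
p-value = P(Z > 2.369) ≈ 0.0089, so at α = 0.025 we reject H₀.

z = 2.369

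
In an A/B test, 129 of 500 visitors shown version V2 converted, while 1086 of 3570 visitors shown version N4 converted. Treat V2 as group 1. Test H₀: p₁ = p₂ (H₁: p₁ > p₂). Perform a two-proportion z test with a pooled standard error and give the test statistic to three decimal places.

p̂₁ = 129/500 = 0.25800, p̂₂ = 1086/3570 = 0.30420.
Pooled p̂ = (129+1086)/(500+3570) = 1215/4070 = 0.29853.
SE = √(0.209408 × 0.00228011) = 0.02185.
z = (0.25800 − 0.30420)/0.02185 = -0.04620/0.02185 = -2.114.

z = -2.114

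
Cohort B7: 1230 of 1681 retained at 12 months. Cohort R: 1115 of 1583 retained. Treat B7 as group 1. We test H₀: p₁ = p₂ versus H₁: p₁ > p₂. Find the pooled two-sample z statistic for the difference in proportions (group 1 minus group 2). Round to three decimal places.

z = 1.736

p̂₁ = 1230/1681 ≈ 0.731707, p̂₂ = 1115/1583 ≈ 0.704359.
Pooled p̂ = (1230+1115)/(1681+1583) = 2345/3264 = 0.718444.
SE = √(p̂(1−p̂)(1/n₁+1/n₂)) = √(0.718444·0.281556·0.0012266) = √(0.000248119) = 0.015752.
z = (0.731707 − 0.704359)/0.015752 = 0.027348/0.015752 = 1.736.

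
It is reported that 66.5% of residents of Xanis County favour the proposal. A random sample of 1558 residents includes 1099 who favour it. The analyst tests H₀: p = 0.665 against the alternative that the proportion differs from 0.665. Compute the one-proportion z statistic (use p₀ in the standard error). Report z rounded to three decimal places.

z = 3.378

p̂ = 1099/1558 = 0.705392.
Under H₀, SE = √(0.665·0.335/1558) = √(0.000142988) = 0.011958.
z = (0.705392 − 0.665)/0.011958 = 0.040392/0.011958 = 3.378.
Two-sided p-value ≈ 2·Φ(−3.378) = 0.0007.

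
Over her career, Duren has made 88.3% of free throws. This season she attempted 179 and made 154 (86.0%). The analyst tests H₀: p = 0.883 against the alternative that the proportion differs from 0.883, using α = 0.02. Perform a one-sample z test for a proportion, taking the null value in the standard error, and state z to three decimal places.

p̂ = 154/179 ≈ 0.86034.
SE = √(p₀(1−p₀)/n) = √(0.10331/179) = 0.02402.
z = (0.86034 − 0.883)/0.02402 = -0.02266/0.02402 = -0.943.
Two-sided p-value ≈ 2·Φ(−0.943) = 0.3455; since p > α = 0.02, fail to reject H₀.

z = -0.943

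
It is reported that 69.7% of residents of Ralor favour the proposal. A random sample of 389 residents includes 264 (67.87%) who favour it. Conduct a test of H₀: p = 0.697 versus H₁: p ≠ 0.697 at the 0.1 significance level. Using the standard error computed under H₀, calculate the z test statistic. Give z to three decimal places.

p̂ = 264/389 = 0.67866.
SE = √(p₀(1−p₀)/n) = √(0.21119/389) = 0.02330.
z = (0.67866 − 0.697)/0.02330 = -0.01834/0.02330 = -0.787.
Two-sided p-value ≈ 2·Φ(−0.787) = 0.4313, so at α = 0.1 we fail to reject H₀.

z = -0.787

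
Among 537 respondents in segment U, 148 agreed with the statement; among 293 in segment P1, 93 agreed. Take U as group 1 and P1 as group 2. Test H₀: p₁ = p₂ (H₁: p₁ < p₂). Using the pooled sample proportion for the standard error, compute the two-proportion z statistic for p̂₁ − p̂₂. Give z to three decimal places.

z = -1.268

p̂₁ = 148/537 ≈ 0.27561, p̂₂ = 93/293 ≈ 0.31741.
Pooled p̂ = (148+93)/(537+293) = 241/830 = 0.29036.
SE = √(p̂(1−p̂)(1/n₁+1/n₂)) = √(0.29036·0.70964·0.00527517) = √(0.00108696) = 0.03297.
z = (0.27561 − 0.31741)/0.03297 = -0.04180/0.03297 = -1.268.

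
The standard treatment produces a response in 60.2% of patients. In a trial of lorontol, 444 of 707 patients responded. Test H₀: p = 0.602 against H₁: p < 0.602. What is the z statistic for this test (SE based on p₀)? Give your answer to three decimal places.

p̂ = 444/707 = 0.62801.
Under H₀, SE = √(0.602·0.398/707) = √(0.000338891) = 0.01841.
z = (0.62801 − 0.602)/0.01841 = 0.02601/0.01841 = 1.413.

z = 1.413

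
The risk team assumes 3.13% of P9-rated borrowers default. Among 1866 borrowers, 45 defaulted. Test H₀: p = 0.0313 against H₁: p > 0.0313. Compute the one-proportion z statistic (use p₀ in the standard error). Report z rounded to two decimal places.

p̂ = 45/1866 = 0.02412.
Under H₀, SE = √(0.0313·0.9687/1866) = √(1.62488e-05) = 0.00403.
z = (0.02412 − 0.0313)/0.00403 = -0.00718/0.00403 = -1.78.

z = -1.78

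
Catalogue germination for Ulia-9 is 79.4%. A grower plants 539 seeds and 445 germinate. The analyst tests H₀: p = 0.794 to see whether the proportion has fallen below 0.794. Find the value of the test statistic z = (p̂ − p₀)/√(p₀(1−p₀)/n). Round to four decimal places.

p̂ = 445/539 = 0.825603.
Standard error under H₀: √(0.794×0.206/539) = 0.017420.
z = (0.825603 − 0.794)/0.017420 = 0.031603/0.017420 = 1.8142.
p-value = P(Z < 1.814) ≈ 0.9652.

z = 1.8142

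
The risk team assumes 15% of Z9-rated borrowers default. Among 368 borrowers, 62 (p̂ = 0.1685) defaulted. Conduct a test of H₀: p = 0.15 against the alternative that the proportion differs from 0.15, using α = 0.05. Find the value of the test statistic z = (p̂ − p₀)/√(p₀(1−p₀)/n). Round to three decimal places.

z = 0.993

p̂ = 62/368 = 0.16848.
SE = √(p₀(1−p₀)/n) = √(0.1275/368) = 0.01861.
z = (0.16848 − 0.15)/0.01861 = 0.01848/0.01861 = 0.993.
p-value = 2·P(Z > 0.993) ≈ 0.3208. With α = 0.05, fail to reject H₀.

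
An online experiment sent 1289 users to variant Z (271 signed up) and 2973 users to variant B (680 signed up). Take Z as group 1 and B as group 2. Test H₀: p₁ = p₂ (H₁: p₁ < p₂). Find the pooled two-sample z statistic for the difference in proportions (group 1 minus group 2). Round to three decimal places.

p̂₁ = 271/1289 ≈ 0.210240, p̂₂ = 680/2973 ≈ 0.228725.
Pooled p̂ = (271+680)/(1289+2973) = 951/4262 = 0.223135.
SE = √(p̂(1−p̂)(1/n₁+1/n₂)) = √(0.223135·0.776865·0.00111216) = √(0.000192787) = 0.013885.
z = (0.210240 − 0.228725)/0.013885 = -0.018485/0.013885 = -1.331.

z = -1.331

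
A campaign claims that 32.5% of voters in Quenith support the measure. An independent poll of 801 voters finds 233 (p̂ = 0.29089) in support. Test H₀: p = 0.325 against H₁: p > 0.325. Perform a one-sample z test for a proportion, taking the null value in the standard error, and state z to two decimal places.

p̂ = 233/801 ≈ 0.29089.
Standard error under H₀: √(0.325×0.675/801) = 0.01655.
z = (0.29089 − 0.325)/0.01655 = -0.03411/0.01655 = -2.06.

z = -2.06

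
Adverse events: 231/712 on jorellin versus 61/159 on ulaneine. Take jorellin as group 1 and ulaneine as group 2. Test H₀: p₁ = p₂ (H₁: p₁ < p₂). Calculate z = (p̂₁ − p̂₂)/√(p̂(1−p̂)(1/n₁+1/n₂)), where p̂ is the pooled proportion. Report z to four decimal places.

p̂₁ = 231/712 ≈ 0.324438, p̂₂ = 61/159 ≈ 0.383648.
Pooled p̂ = (231+61)/(712+159) = 292/871 = 0.335247.
SE = √(p̂(1−p̂)(1/n₁+1/n₂)) = √(0.335247·0.664753·0.0076938) = √(0.00171461) = 0.041408.
z = (0.324438 − 0.383648)/0.041408 = -0.059210/0.041408 = -1.4299.
p-value = P(Z < -1.430) ≈ 0.0764.

z = -1.4299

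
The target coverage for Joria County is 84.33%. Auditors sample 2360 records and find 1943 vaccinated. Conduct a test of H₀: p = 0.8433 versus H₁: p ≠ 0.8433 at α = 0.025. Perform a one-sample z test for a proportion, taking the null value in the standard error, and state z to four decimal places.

p̂ = 1943/2360 ≈ 0.823305.
Under H₀, SE = √(0.8433·0.1567/2360) = √(5.59937e-05) = 0.007483.
z = (0.823305 − 0.8433)/0.007483 = -0.019995/0.007483 = -2.6721.
p-value = 2·P(Z > 2.672) ≈ 0.0075; since p < α = 0.025, reject H₀.

z = -2.6721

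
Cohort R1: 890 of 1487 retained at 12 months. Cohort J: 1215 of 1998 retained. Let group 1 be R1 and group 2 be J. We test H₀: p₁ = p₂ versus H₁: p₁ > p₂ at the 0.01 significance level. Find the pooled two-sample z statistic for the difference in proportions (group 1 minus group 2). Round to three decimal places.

z = -0.572

p̂₁ = 890/1487 = 0.598521, p̂₂ = 1215/1998 = 0.608108.
Pooled p̂ = (890+1215)/(1487+1998) = 2105/3485 = 0.604017.
SE = √(0.23918 × 0.001173) = 0.016750.
z = (0.598521 − 0.608108)/0.016750 = -0.009587/0.016750 = -0.572.
p-value = P(Z > -0.572) ≈ 0.7165. With α = 0.01, fail to reject H₀.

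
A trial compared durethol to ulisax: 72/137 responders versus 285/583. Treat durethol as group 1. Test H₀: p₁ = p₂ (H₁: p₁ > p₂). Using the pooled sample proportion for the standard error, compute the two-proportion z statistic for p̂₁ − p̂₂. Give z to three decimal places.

z = 0.773

p̂₁ = 72/137 = 0.52555, p̂₂ = 285/583 = 0.48885.
Pooled p̂ = (72+285)/(137+583) = 357/720 = 0.49583.
SE = √(0.249983 × 0.00901454) = 0.04747.
z = (0.52555 − 0.48885)/0.04747 = 0.03670/0.04747 = 0.773.
p-value = P(Z > 0.773) ≈ 0.2198.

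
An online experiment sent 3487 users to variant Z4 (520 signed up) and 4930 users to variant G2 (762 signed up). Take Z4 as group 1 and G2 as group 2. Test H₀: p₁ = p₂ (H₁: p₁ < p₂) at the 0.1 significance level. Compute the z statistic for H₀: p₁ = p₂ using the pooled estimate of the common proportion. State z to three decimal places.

p̂₁ = 520/3487 ≈ 0.149125, p̂₂ = 762/4930 ≈ 0.154564.
Pooled p̂ = (520+762)/(3487+4930) = 1282/8417 = 0.152311.
SE = √(p̂(1−p̂)(1/n₁+1/n₂)) = √(0.152311·0.847689·0.000489619) = √(6.32158e-05) = 0.007951.
z = (0.149125 − 0.154564)/0.007951 = -0.005439/0.007951 = -0.684.
p-value = P(Z < -0.684) ≈ 0.2470. With α = 0.1, fail to reject H₀.

z = -0.684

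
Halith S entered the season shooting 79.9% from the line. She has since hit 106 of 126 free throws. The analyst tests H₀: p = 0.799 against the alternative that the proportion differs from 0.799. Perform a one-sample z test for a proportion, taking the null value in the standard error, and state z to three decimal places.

z = 1.184

p̂ = 106/126 = 0.84127.
Under H₀, SE = √(0.799·0.201/126) = √(0.0012746) = 0.03570.
z = (0.84127 − 0.799)/0.03570 = 0.04227/0.03570 = 1.184.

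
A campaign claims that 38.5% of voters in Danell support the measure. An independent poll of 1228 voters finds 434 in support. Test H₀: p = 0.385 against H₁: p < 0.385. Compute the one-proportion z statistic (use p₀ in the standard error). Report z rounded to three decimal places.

z = -2.274

p̂ = 434/1228 ≈ 0.35342.
Under H₀, SE = √(0.385·0.615/1228) = √(0.000192814) = 0.01389.
z = (0.35342 − 0.385)/0.01389 = -0.03158/0.01389 = -2.274.
p-value = P(Z < -2.274) ≈ 0.0115.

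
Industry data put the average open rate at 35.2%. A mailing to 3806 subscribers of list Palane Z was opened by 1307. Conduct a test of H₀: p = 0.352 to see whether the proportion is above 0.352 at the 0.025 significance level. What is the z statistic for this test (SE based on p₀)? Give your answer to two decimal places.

p̂ = 1307/3806 = 0.34341.
SE = √(p₀(1−p₀)/n) = √(0.2281/3806) = 0.00774.
z = (0.34341 − 0.352)/0.00774 = -0.00859/0.00774 = -1.11.
p-value = P(Z > -1.110) ≈ 0.8666, so at α = 0.025 we fail to reject H₀.

z = -1.11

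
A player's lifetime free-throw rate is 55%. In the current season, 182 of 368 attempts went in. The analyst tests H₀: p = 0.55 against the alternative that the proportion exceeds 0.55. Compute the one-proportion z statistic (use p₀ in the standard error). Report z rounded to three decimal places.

z = -2.138

p̂ = 182/368 ≈ 0.49457.
Under H₀, SE = √(0.55·0.45/368) = √(0.000672554) = 0.02593.
z = (0.49457 − 0.55)/0.02593 = -0.05543/0.02593 = -2.138.
p-value = P(Z > -2.138) ≈ 0.9837.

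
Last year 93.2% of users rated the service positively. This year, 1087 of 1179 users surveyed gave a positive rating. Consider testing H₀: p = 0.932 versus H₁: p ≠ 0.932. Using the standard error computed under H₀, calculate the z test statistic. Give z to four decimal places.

p̂ = 1087/1179 = 0.9219678.
SE = √(p₀(1−p₀)/n) = √(0.063376/1179) = 0.0073317.
z = (0.9219678 − 0.932)/0.0073317 = -0.0100322/0.0073317 = -1.3683.

z = -1.3683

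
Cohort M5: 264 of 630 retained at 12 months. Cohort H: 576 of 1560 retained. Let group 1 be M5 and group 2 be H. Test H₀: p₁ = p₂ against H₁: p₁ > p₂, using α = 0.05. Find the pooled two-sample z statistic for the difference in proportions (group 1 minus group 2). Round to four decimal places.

z = 2.1703

p̂₁ = 264/630 ≈ 0.419048, p̂₂ = 576/1560 ≈ 0.369231.
Pooled p̂ = (264+576)/(630+1560) = 840/2190 = 0.383562.
SE = √(p̂(1−p̂)(1/n₁+1/n₂)) = √(0.383562·0.616438·0.00222833) = √(0.00052687) = 0.022954.
z = (0.419048 − 0.369231)/0.022954 = 0.049817/0.022954 = 2.1703.
p-value = P(Z > 2.170) ≈ 0.0150, so at α = 0.05 we reject H₀.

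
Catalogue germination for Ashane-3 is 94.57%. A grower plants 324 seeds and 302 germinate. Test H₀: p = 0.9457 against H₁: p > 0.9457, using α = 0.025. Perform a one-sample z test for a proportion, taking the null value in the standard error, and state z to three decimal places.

p̂ = 302/324 = 0.93210.
Standard error under H₀: √(0.9457×0.0543/324) = 0.01259.
z = (0.93210 − 0.9457)/0.01259 = -0.01360/0.01259 = -1.080.
p-value = P(Z > -1.080) ≈ 0.8600; since p > α = 0.025, fail to reject H₀.

z = -1.080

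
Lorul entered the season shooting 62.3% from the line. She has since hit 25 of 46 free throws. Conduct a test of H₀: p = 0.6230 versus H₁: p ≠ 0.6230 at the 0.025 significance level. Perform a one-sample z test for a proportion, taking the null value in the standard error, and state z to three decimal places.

p̂ = 25/46 = 0.54348.
Standard error under H₀: √(0.623×0.377/46) = 0.07146.
z = (0.54348 − 0.623)/0.07146 = -0.07952/0.07146 = -1.113.
Two-sided p-value ≈ 2·Φ(−1.113) = 0.2658; since p > α = 0.025, fail to reject H₀.

z = -1.113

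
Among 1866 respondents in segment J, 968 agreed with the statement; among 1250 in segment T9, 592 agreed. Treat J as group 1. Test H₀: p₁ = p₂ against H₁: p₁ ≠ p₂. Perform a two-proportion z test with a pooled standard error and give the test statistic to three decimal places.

p̂₁ = 968/1866 = 0.518757, p̂₂ = 592/1250 = 0.473600.
Pooled p̂ = (968+592)/(1866+1250) = 1560/3116 = 0.500642.
SE = √(0.25 × 0.00133591) = 0.018275.
z = (0.518757 − 0.473600)/0.018275 = 0.045157/0.018275 = 2.471.
Two-sided p-value ≈ 2·Φ(−2.471) = 0.0135.

z = 2.471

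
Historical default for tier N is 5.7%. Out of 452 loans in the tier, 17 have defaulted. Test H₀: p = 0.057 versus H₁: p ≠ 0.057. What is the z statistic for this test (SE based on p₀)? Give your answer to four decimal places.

p̂ = 17/452 = 0.037611.
Standard error under H₀: √(0.057×0.943/452) = 0.010905.
z = (0.037611 − 0.057)/0.010905 = -0.019389/0.010905 = -1.7780.
p-value = 2·P(Z > 1.778) ≈ 0.0754.

z = -1.7780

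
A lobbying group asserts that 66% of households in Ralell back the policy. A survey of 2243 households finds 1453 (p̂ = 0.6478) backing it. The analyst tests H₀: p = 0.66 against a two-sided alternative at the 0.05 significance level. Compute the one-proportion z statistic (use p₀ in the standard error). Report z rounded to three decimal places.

p̂ = 1453/2243 ≈ 0.647793.
Standard error under H₀: √(0.66×0.34/2243) = 0.010002.
z = (0.647793 − 0.66)/0.010002 = -0.012207/0.010002 = -1.220.
p-value = 2·P(Z > 1.220) ≈ 0.2223; since p > α = 0.05, fail to reject H₀.

z = -1.220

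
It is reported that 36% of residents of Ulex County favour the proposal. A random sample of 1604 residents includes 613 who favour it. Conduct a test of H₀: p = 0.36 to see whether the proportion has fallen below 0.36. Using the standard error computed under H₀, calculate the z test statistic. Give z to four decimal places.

z = 1.8498

p̂ = 613/1604 ≈ 0.382170.
Under H₀, SE = √(0.36·0.64/1604) = √(0.000143641) = 0.011985.
z = (0.382170 − 0.36)/0.011985 = 0.022170/0.011985 = 1.8498.
p-value = P(Z < 1.850) ≈ 0.9678.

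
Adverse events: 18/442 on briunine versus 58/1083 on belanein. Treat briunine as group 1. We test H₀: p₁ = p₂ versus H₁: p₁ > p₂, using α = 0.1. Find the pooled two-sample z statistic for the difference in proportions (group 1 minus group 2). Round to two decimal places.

p̂₁ = 18/442 = 0.04072, p̂₂ = 58/1083 = 0.05355.
Pooled p̂ = (18+58)/(442+1083) = 76/1525 = 0.04984.
SE = √(p̂(1−p̂)(1/n₁+1/n₂)) = √(0.04984·0.95016·0.0031858) = √(0.000150856) = 0.01228.
z = (0.04072 − 0.05355)/0.01228 = -0.01283/0.01228 = -1.04.
p-value = P(Z > -1.045) ≈ 0.8519, so at α = 0.1 we fail to reject H₀.

z = -1.04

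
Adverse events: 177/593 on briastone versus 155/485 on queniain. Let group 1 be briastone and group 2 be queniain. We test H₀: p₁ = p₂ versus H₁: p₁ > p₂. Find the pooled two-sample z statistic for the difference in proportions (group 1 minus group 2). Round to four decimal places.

p̂₁ = 177/593 = 0.298482, p̂₂ = 155/485 = 0.319588.
Pooled p̂ = (177+155)/(593+485) = 332/1078 = 0.307978.
SE = √(p̂(1−p̂)(1/n₁+1/n₂)) = √(0.307978·0.692022·0.0037482) = √(0.000798844) = 0.028264.
z = (0.298482 − 0.319588)/0.028264 = -0.021106/0.028264 = -0.7467.
p-value = P(Z > -0.747) ≈ 0.7724.

z = -0.7467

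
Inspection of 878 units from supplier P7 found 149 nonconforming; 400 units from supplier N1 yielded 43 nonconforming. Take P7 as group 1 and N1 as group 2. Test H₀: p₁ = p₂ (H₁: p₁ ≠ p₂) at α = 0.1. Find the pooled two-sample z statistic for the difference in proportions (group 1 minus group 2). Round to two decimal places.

p̂₁ = 149/878 ≈ 0.16970, p̂₂ = 43/400 ≈ 0.10750.
Pooled p̂ = (149+43)/(878+400) = 192/1278 = 0.15023.
SE = √(p̂(1−p̂)(1/n₁+1/n₂)) = √(0.15023·0.84977·0.00363895) = √(0.000464564) = 0.02155.
z = (0.16970 − 0.10750)/0.02155 = 0.06220/0.02155 = 2.89.
Two-sided p-value ≈ 2·Φ(−2.886) = 0.0039, so at α = 0.1 we reject H₀.

z = 2.89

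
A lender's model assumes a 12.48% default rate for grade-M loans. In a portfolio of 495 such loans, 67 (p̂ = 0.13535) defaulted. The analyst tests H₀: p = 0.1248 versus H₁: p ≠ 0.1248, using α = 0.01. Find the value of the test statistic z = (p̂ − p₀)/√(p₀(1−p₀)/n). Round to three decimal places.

p̂ = 67/495 ≈ 0.13535.
Standard error under H₀: √(0.1248×0.8752/495) = 0.01485.
z = (0.13535 − 0.1248)/0.01485 = 0.01055/0.01485 = 0.710.
Two-sided p-value ≈ 2·Φ(−0.710) = 0.4774. With α = 0.01, fail to reject H₀.

z = 0.710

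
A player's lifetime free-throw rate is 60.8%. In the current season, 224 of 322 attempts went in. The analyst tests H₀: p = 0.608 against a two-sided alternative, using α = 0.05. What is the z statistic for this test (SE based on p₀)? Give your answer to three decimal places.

z = 3.222

p̂ = 224/322 ≈ 0.695652.
SE = √(p₀(1−p₀)/n) = √(0.23834/322) = 0.027206.
z = (0.695652 − 0.608)/0.027206 = 0.087652/0.027206 = 3.222.
p-value = 2·P(Z > 3.222) ≈ 0.0013; since p < α = 0.05, reject H₀.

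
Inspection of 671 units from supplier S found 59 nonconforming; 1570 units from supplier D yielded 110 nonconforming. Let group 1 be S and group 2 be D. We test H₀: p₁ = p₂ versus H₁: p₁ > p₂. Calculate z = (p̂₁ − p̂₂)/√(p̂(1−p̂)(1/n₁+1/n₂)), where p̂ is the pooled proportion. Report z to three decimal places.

z = 1.467

p̂₁ = 59/671 ≈ 0.08793, p̂₂ = 110/1570 ≈ 0.07006.
Pooled p̂ = (59+110)/(671+1570) = 169/2241 = 0.07541.
SE = √(p̂(1−p̂)(1/n₁+1/n₂)) = √(0.07541·0.92459·0.00212726) = √(0.000148324) = 0.01218.
z = (0.08793 − 0.07006)/0.01218 = 0.01787/0.01218 = 1.467.
p-value = P(Z > 1.467) ≈ 0.0712.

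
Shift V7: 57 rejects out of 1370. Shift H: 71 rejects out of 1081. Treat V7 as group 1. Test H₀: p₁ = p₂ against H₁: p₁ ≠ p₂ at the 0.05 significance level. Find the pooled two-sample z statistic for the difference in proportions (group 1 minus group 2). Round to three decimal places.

p̂₁ = 57/1370 = 0.04161, p̂₂ = 71/1081 = 0.06568.
Pooled p̂ = (57+71)/(1370+1081) = 128/2451 = 0.05222.
SE = √(0.0494963 × 0.001655) = 0.00905.
z = (0.04161 − 0.06568)/0.00905 = -0.02407/0.00905 = -2.660.
p-value = 2·P(Z > 2.660) ≈ 0.0078; since p < α = 0.05, reject H₀.

z = -2.660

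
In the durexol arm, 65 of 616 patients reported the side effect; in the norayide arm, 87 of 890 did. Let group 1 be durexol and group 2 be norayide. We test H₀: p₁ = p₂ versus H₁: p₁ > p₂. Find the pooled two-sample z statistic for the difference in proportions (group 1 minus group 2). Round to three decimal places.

z = 0.492

p̂₁ = 65/616 = 0.10552, p̂₂ = 87/890 = 0.09775.
Pooled p̂ = (65+87)/(616+890) = 152/1506 = 0.10093.
SE = √(0.0907428 × 0.00274697) = 0.01579.
z = (0.10552 − 0.09775)/0.01579 = 0.00777/0.01579 = 0.492.
p-value = P(Z > 0.492) ≈ 0.3114.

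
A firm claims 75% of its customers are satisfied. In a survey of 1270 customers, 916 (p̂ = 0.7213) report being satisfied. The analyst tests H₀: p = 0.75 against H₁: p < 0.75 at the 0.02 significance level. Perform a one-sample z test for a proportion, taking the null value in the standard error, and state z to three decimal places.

p̂ = 916/1270 ≈ 0.72126.
SE = √(p₀(1−p₀)/n) = √(0.1875/1270) = 0.01215.
z = (0.72126 − 0.75)/0.01215 = -0.02874/0.01215 = -2.365.
p-value = P(Z < -2.365) ≈ 0.0090; since p < α = 0.02, reject H₀.

z = -2.365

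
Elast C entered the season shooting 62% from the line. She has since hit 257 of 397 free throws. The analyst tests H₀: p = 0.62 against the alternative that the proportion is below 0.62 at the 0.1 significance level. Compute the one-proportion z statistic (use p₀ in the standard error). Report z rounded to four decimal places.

z = 1.1229

p̂ = 257/397 = 0.647355.
SE = √(p₀(1−p₀)/n) = √(0.2356/397) = 0.024361.
z = (0.647355 − 0.62)/0.024361 = 0.027355/0.024361 = 1.1229.
p-value = P(Z < 1.123) ≈ 0.8693, so at α = 0.1 we fail to reject H₀.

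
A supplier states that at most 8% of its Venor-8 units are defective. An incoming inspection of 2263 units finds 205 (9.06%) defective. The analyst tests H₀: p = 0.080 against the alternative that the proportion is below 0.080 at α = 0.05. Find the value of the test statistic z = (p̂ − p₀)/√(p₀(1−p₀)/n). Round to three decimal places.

p̂ = 205/2263 = 0.090588.
Standard error under H₀: √(0.08×0.92/2263) = 0.005703.
z = (0.090588 − 0.08)/0.005703 = 0.010588/0.005703 = 1.857.
p-value = P(Z < 1.857) ≈ 0.9683, so at α = 0.05 we fail to reject H₀.

z = 1.857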